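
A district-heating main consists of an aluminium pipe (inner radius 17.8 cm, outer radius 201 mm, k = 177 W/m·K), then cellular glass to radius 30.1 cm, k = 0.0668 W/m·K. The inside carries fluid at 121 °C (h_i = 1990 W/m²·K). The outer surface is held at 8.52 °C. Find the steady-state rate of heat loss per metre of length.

Q' = 117 W/m

Treat each layer as a resistance in series:
  R'_conv,in = 1/(2πr h) = 1/(2π·0.178·1990) = 4.493×10^-4 m·K/W
  R'_aluminium = ln(0.201/0.178)/(2πk) = 0.1215/(2π·177) = 1.093×10^-4 m·K/W
  R'_cellular glass = ln(0.301/0.201)/(2πk) = 0.4038/(2π·0.0668) = 0.9621 m·K/W
ΣR = 4.493×10^-4 + 1.093×10^-4 + 0.9621 = 0.9627 m·K/W
Q' = ΔT/ΣR = (121 °C − 8.52 °C)/0.9627 = 117 W/m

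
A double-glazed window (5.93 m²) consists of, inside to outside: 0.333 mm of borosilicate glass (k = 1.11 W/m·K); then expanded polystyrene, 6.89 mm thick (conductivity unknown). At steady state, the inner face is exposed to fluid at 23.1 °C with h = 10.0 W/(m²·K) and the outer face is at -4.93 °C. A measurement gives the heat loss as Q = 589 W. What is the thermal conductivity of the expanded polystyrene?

ΣR = ΔT/Q = |23.1 − -4.93|/589 = 0.04759 K/W
Known resistances:
  R_conv,in = 1/(hA) = 1/(10.0·5.93) = 0.01686 K/W
  R_borosilicate glass = L/(kA) = 3.33×10^-4/(1.11·5.93) = 5.059×10^-5 K/W
R_expanded polystyrene = ΣR − ΣR_known = 0.04759 − 0.01691 = 0.03068 K/W
L/(kA) = 0.03068 ⇒ k = 0.00689/(0.03068·5.93) = 0.0379 W/m·K

k = 0.0379 W/m·K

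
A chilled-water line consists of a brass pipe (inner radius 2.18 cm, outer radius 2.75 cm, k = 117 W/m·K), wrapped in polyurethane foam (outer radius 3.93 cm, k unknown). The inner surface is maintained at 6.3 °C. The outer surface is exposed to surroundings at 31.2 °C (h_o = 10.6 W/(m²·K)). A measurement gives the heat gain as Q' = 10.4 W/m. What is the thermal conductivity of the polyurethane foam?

k = 0.0282 W/m·K

ΣR = ΔT/Q' = |6.3 − 31.2|/10.4 = 2.394 m·K/W
Known resistances:
  R'_brass = ln(0.0275/0.0218)/(2πk) = 0.2323/(2π·117) = 3.160×10^-4 m·K/W
  R'_conv,out = 1/(2πr h) = 1/(2π·0.0393·10.6) = 0.3821 m·K/W
R_polyurethane foam = ΣR − ΣR_known = 2.394 − 0.3824 = 2.012 m·K/W
ln(r₂/r₁)/(2πk) = 2.012 ⇒ k = 0.3570/(2π·2.012) = 0.0282 W/m·K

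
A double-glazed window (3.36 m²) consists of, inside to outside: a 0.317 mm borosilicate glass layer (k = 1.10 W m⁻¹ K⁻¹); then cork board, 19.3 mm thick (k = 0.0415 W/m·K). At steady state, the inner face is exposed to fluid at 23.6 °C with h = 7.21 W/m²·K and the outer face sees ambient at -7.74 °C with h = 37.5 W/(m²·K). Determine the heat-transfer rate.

Q = 167 W

Series thermal resistances, inner to outer:
  R_conv,in = 1/(hA) = 1/(7.21·3.36) = 0.04128 K/W
  R_borosilicate glass = L/(kA) = 3.17×10^-4/(1.10·3.36) = 8.577×10^-5 K/W
  R_cork board = L/(kA) = 0.0193/(0.0415·3.36) = 0.1384 K/W
  R_conv,out = 1/(hA) = 1/(37.5·3.36) = 0.007937 K/W
ΣR = 0.04128 + 8.577×10^-5 + 0.1384 + 0.007937 = 0.1877 K/W
Q = ΔT/ΣR = (23.6 °C − -7.74 °C)/0.1877 = 167 W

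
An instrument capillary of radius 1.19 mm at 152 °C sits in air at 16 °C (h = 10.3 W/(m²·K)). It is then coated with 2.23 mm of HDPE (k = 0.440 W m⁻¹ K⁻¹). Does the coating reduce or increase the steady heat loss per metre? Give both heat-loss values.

increases: 10.5 → 27.8 W/m

Critical radius for a cylinder: r_cr = k/h = 0.0427 m = 4.27 cm.
Outer radius after coating: r₂ = 0.00119 + 0.00223 = 0.00342 m.
Since r₁ < r_cr and r₂ ≤ r_cr, the coating moves toward the maximum at r_cr — heat loss rises.
Bare: R = 1/(2πr₁h) = 12.98 m·K/W; Q = 136/12.98 = 10.5 W/m.
Coated: R = R_cond + R_conv = 4.900 m·K/W; Q = 136/4.900 = 27.8 W/m.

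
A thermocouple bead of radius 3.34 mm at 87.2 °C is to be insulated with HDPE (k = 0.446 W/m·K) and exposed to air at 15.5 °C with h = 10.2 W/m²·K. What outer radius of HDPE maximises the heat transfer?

For a sphere, r_cr = 2k_ins/h = 2·0.446/10.2 = 0.0875 m = 8.75 cm

r_cr = 8.75 cm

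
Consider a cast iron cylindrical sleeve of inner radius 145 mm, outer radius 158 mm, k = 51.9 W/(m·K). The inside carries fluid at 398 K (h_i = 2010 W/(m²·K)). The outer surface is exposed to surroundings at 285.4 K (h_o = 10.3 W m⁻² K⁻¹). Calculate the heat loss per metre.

Resistance network (inner→outer):
  R'_conv,in = 1/(2πr h) = 1/(2π·0.145·2010) = 5.461×10^-4 m·K/W
  R'_cast iron = ln(0.158/0.145)/(2πk) = 0.08586/(2π·51.9) = 2.633×10^-4 m·K/W
  R'_conv,out = 1/(2πr h) = 1/(2π·0.158·10.3) = 0.09780 m·K/W
ΣR = 5.461×10^-4 + 2.633×10^-4 + 0.09780 = 0.09861 m·K/W
Q' = ΔT/ΣR = (398 K − 285.4 K)/0.09861 = 1140 W/m

Q' = 1140 W/m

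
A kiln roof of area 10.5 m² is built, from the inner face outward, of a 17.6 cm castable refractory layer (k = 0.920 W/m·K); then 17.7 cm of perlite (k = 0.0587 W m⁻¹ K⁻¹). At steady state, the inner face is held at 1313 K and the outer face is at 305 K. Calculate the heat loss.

Q = 3300 W

Series thermal resistances, inner to outer:
  R_castable refractory = L/(kA) = 0.176/(0.920·10.5) = 0.01822 K/W
  R_perlite = L/(kA) = 0.177/(0.0587·10.5) = 0.2872 K/W
ΣR = 0.01822 + 0.2872 = 0.3054 K/W
Q = ΔT/ΣR = (1313 K − 305 K)/0.3054 = 3300 W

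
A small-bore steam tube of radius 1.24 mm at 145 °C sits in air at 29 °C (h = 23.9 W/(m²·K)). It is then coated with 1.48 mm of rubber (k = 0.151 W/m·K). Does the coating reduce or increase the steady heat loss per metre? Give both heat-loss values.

Critical radius for a cylinder: r_cr = k/h = 0.00632 m = 0.632 cm.
Outer radius after coating: r₂ = 0.00124 + 0.00148 = 0.00272 m.
Since r₁ < r_cr and r₂ ≤ r_cr, the coating moves toward the maximum at r_cr — heat loss rises.
Bare: R = 1/(2πr₁h) = 5.370 m·K/W; Q = 116/5.370 = 21.6 W/m.
Coated: R = R_cond + R_conv = 3.276 m·K/W; Q = 116/3.276 = 35.4 W/m.

increases: 21.6 → 35.4 W/m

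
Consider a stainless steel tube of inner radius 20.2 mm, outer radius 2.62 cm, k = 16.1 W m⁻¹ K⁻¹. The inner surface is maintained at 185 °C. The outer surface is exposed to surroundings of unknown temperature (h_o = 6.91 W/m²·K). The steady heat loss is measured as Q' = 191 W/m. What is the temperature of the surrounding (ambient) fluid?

T_out = 16.6 °C

Sum the resistances:
  R'_stainless steel = ln(0.0262/0.0202)/(2πk) = 0.2601/(2π·16.1) = 0.002571 m·K/W
  R'_conv,out = 1/(2πr h) = 1/(2π·0.0262·6.91) = 0.8791 m·K/W
ΣR = 0.8817 m·K/W
ΔT = Q'·ΣR = 191 × 0.8817 = 168.4 K
Heat flows outward, so T_out = T_in − ΔT = 185 − 168.4 = 16.6 °C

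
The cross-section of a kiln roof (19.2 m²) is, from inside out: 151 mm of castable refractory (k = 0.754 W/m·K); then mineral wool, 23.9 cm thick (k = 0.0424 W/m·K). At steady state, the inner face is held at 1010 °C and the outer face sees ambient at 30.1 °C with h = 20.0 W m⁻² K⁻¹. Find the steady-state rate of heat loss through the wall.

Q = 3200 W

Treat each layer as a resistance in series:
  R_castable refractory = L/(kA) = 0.151/(0.754·19.2) = 0.01043 K/W
  R_mineral wool = L/(kA) = 0.239/(0.0424·19.2) = 0.2936 K/W
  R_conv,out = 1/(hA) = 1/(20.0·19.2) = 0.002604 K/W
ΣR = 0.01043 + 0.2936 + 0.002604 = 0.3066 K/W
Q = ΔT/ΣR = (1010 °C − 30.1 °C)/0.3066 = 3200 W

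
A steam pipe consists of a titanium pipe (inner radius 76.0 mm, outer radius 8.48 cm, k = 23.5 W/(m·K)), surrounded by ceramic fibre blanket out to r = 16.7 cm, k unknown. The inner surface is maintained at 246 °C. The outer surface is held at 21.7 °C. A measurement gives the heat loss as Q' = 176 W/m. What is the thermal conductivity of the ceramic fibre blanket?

ΣR = ΔT/Q' = |246 − 21.7|/176 = 1.274 m·K/W
Known resistances:
  R'_titanium = ln(0.0848/0.0760)/(2πk) = 0.1096/(2π·23.5) = 7.420×10^-4 m·K/W
R_ceramic fibre blanket = ΣR − ΣR_known = 1.274 − 7.420×10^-4 = 1.273 m·K/W
ln(r₂/r₁)/(2πk) = 1.273 ⇒ k = 0.6777/(2π·1.273) = 0.0847 W/m·K

k = 0.0847 W/m·K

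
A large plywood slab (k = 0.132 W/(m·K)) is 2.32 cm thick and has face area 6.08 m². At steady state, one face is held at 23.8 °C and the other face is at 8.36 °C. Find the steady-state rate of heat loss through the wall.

Q = 534 W

Q = kA·ΔT/L = 0.132 × 6.08 × |23.8 °C − 8.36 °C| / 0.0232 = 534 W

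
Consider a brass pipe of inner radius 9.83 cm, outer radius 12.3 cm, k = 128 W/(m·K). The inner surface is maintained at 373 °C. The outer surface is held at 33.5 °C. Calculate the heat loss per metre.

Q' = 1.22×10^6 W/m

Q' = 2πk·ΔT/ln(r₂/r₁) = 2π × 128 × 339.5 / ln(0.123/0.0983) = 1.22×10^6 W/m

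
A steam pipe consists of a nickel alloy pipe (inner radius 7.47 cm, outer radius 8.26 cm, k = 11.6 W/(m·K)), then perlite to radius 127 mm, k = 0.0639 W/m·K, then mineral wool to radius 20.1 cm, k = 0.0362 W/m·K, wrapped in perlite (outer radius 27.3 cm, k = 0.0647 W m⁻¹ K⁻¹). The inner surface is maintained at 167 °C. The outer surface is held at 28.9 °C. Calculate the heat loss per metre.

Q' = 35.9 W/m

Resistance network (inner→outer):
  R'_nickel alloy = ln(0.0826/0.0747)/(2πk) = 0.1005/(2π·11.6) = 0.001379 m·K/W
  R'_perlite = ln(0.127/0.0826)/(2πk) = 0.4302/(2π·0.0639) = 1.071 m·K/W
  R'_mineral wool = ln(0.201/0.127)/(2πk) = 0.4591/(2π·0.0362) = 2.019 m·K/W
  R'_perlite = ln(0.273/0.201)/(2πk) = 0.3062/(2π·0.0647) = 0.7531 m·K/W
ΣR = 0.001379 + 1.071 + 2.019 + 0.7531 = 3.844 m·K/W
Q' = ΔT/ΣR = (167 °C − 28.9 °C)/3.844 = 35.9 W/m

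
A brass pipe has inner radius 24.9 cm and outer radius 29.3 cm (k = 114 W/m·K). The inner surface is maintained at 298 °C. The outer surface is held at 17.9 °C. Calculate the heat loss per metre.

Q' = 2πk·ΔT/ln(r₂/r₁) = 2π × 114 × 280.1 / ln(0.293/0.249) = 1.23×10^6 W/m

Q' = 1230 kW/m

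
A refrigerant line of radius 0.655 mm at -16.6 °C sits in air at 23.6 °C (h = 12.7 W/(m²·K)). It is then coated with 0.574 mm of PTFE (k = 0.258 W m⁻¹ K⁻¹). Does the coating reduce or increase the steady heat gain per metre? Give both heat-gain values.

Critical radius for a cylinder: r_cr = k/h = 0.0203 m = 2.03 cm.
Outer radius after coating: r₂ = 6.55×10^-4 + 5.74×10^-4 = 0.001229 m.
Since r₁ < r_cr and r₂ ≤ r_cr, the coating moves toward the maximum at r_cr — heat gain rises.
Bare: R = 1/(2πr₁h) = 19.13 m·K/W; Q = 40.2/19.13 = 2.10 W/m.
Coated: R = R_cond + R_conv = 10.59 m·K/W; Q = 40.2/10.59 = 3.80 W/m.

increases: 2.10 → 3.80 W/m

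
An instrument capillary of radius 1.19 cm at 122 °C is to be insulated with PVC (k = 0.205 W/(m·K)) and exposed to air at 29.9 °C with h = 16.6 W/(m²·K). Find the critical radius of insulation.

For a cylinder, r_cr = k_ins/h = 0.205/16.6 = 0.0123 m = 1.23 cm

r_cr = 1.23 cm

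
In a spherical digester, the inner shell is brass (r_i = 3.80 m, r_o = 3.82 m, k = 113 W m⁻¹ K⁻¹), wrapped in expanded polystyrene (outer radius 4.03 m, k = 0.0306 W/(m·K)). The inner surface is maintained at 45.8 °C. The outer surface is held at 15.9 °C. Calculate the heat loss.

Resistance network (inner→outer):
  R_brass = (1/3.80 − 1/3.82)/(4πk) = 0.001378/(4π·113) = 9.703×10^-7 K/W
  R_expanded polystyrene = (1/3.82 − 1/4.03)/(4πk) = 0.01364/(4π·0.0306) = 0.03547 K/W
ΣR = 9.703×10^-7 + 0.03547 = 0.03547 K/W
Q = ΔT/ΣR = (45.8 °C − 15.9 °C)/0.03547 = 843 W

Q = 843 W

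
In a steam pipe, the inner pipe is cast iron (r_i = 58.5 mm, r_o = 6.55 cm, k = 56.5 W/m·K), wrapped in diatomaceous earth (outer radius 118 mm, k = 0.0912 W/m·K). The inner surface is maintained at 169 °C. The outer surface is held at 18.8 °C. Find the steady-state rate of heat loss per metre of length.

Q' = 146 W/m

Treat each layer as a resistance in series:
  R'_cast iron = ln(0.0655/0.0585)/(2πk) = 0.1130/(2π·56.5) = 3.184×10^-4 m·K/W
  R'_diatomaceous earth = ln(0.118/0.0655)/(2πk) = 0.5886/(2π·0.0912) = 1.027 m·K/W
ΣR = 3.184×10^-4 + 1.027 = 1.027 m·K/W
Q' = ΔT/ΣR = (169 °C − 18.8 °C)/1.027 = 146 W/m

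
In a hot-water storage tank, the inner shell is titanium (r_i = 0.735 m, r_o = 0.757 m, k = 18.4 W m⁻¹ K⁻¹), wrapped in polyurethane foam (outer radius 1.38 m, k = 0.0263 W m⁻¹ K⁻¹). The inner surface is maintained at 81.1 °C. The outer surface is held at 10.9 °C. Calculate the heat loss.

Series thermal resistances, inner to outer:
  R_titanium = (1/0.735 − 1/0.757)/(4πk) = 0.03954/(4π·18.4) = 1.710×10^-4 K/W
  R_polyurethane foam = (1/0.757 − 1/1.38)/(4πk) = 0.5964/(4π·0.0263) = 1.804 K/W
ΣR = 1.710×10^-4 + 1.804 = 1.804 K/W
Q = ΔT/ΣR = (81.1 °C − 10.9 °C)/1.804 = 38.9 W

Q = 38.9 W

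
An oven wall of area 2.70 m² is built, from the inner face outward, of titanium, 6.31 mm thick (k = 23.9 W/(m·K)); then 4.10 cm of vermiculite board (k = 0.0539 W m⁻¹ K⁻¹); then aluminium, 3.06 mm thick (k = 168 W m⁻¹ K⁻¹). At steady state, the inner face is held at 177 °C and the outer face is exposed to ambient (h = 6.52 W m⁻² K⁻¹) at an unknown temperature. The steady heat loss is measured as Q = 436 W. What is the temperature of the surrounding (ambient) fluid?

Sum the resistances:
  R_titanium = L/(kA) = 0.00631/(23.9·2.70) = 9.778×10^-5 K/W
  R_vermiculite board = L/(kA) = 0.0410/(0.0539·2.70) = 0.2817 K/W
  R_aluminium = L/(kA) = 0.00306/(168·2.70) = 6.746×10^-6 K/W
  R_conv,out = 1/(hA) = 1/(6.52·2.70) = 0.05681 K/W
ΣR = 0.3386 K/W
ΔT = Q·ΣR = 436 × 0.3386 = 147.6 K
Heat flows outward, so T_out = T_in − ΔT = 177 − 147.6 = 29.4 °C

T_out = 29.4 °C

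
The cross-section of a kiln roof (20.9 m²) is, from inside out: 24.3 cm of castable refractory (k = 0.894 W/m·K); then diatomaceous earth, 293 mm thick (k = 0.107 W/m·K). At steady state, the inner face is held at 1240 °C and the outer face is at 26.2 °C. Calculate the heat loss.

Treat each layer as a resistance in series:
  R_castable refractory = L/(kA) = 0.243/(0.894·20.9) = 0.01301 K/W
  R_diatomaceous earth = L/(kA) = 0.293/(0.107·20.9) = 0.1310 K/W
ΣR = 0.01301 + 0.1310 = 0.1440 K/W
Q = ΔT/ΣR = (1240 °C − 26.2 °C)/0.1440 = 8430 W

Q = 8430 W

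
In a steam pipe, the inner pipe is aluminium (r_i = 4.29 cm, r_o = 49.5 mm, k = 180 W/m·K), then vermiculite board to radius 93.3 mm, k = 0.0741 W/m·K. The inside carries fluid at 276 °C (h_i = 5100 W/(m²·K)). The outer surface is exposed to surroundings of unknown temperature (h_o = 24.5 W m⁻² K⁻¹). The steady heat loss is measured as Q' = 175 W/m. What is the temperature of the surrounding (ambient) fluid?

Sum the resistances:
  R'_conv,in = 1/(2πr h) = 1/(2π·0.0429·5100) = 7.274×10^-4 m·K/W
  R'_aluminium = ln(0.0495/0.0429)/(2πk) = 0.1431/(2π·180) = 1.265×10^-4 m·K/W
  R'_vermiculite board = ln(0.0933/0.0495)/(2πk) = 0.6338/(2π·0.0741) = 1.361 m·K/W
  R'_conv,out = 1/(2πr h) = 1/(2π·0.0933·24.5) = 0.06963 m·K/W
ΣR = 1.432 m·K/W
ΔT = Q'·ΣR = 175 × 1.432 = 250.6 K
Heat flows outward, so T_out = T_in − ΔT = 276 − 250.6 = 25.4 °C

T_out = 25.4 °C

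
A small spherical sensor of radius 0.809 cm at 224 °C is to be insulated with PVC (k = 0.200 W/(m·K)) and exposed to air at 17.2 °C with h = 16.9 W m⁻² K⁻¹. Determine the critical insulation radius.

For a sphere, r_cr = 2k_ins/h = 2·0.200/16.9 = 0.0237 m = 2.37 cm

r_cr = 2.37 cm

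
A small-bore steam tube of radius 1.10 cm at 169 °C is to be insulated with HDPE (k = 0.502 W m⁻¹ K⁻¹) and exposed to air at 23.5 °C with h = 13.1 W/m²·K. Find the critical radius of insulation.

r_cr = 3.83 cm

For a cylinder, r_cr = k_ins/h = 0.502/13.1 = 0.0383 m = 3.83 cm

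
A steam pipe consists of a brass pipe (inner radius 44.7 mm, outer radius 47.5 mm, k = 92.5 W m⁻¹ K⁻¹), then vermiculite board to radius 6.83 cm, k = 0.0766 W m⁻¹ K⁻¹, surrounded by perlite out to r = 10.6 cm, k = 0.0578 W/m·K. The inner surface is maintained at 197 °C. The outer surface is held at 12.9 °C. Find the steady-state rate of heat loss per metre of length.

Series thermal resistances, inner to outer:
  R'_brass = ln(0.0475/0.0447)/(2πk) = 0.06076/(2π·92.5) = 1.045×10^-4 m·K/W
  R'_vermiculite board = ln(0.0683/0.0475)/(2πk) = 0.3632/(2π·0.0766) = 0.7546 m·K/W
  R'_perlite = ln(0.106/0.0683)/(2πk) = 0.4395/(2π·0.0578) = 1.210 m·K/W
ΣR = 1.045×10^-4 + 0.7546 + 1.210 = 1.965 m·K/W
Q' = ΔT/ΣR = (197 °C − 12.9 °C)/1.965 = 93.7 W/m

Q' = 93.7 W/m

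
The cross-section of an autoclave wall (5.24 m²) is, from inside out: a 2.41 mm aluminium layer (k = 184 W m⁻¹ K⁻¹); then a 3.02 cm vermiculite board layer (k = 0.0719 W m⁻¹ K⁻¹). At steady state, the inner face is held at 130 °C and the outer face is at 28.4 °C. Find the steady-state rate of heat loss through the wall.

Series thermal resistances, inner to outer:
  R_aluminium = L/(kA) = 0.00241/(184·5.24) = 2.500×10^-6 K/W
  R_vermiculite board = L/(kA) = 0.0302/(0.0719·5.24) = 0.08016 K/W
ΣR = 2.500×10^-6 + 0.08016 = 0.08016 K/W
Q = ΔT/ΣR = (130 °C − 28.4 °C)/0.08016 = 1270 W

Q = 1270 W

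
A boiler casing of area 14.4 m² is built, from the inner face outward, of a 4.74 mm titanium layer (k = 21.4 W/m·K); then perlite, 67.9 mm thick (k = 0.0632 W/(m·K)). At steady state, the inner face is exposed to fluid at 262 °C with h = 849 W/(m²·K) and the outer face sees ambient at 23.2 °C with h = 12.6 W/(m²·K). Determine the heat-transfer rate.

Treat each layer as a resistance in series:
  R_conv,in = 1/(hA) = 1/(849·14.4) = 8.180×10^-5 K/W
  R_titanium = L/(kA) = 0.00474/(21.4·14.4) = 1.538×10^-5 K/W
  R_perlite = L/(kA) = 0.0679/(0.0632·14.4) = 0.07461 K/W
  R_conv,out = 1/(hA) = 1/(12.6·14.4) = 0.005511 K/W
ΣR = 8.180×10^-5 + 1.538×10^-5 + 0.07461 + 0.005511 = 0.08022 K/W
Q = ΔT/ΣR = (262 °C − 23.2 °C)/0.08022 = 2980 W

Q = 2.98 kW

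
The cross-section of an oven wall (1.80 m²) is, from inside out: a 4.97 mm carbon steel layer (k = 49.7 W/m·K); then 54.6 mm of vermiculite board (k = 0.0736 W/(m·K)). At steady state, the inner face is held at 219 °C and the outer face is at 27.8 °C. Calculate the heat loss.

Q = 464 W

Treat each layer as a resistance in series:
  R_carbon steel = L/(kA) = 0.00497/(49.7·1.80) = 5.556×10^-5 K/W
  R_vermiculite board = L/(kA) = 0.0546/(0.0736·1.80) = 0.4121 K/W
ΣR = 5.556×10^-5 + 0.4121 = 0.4122 K/W
Q = ΔT/ΣR = (219 °C − 27.8 °C)/0.4122 = 464 W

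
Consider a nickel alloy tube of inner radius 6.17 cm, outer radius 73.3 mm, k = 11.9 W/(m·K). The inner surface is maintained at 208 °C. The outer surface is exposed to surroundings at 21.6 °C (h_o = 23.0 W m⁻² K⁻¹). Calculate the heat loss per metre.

Resistance network (inner→outer):
  R'_nickel alloy = ln(0.0733/0.0617)/(2πk) = 0.1723/(2π·11.9) = 0.002304 m·K/W
  R'_conv,out = 1/(2πr h) = 1/(2π·0.0733·23.0) = 0.09440 m·K/W
ΣR = 0.002304 + 0.09440 = 0.09670 m·K/W
Q' = ΔT/ΣR = (208 °C − 21.6 °C)/0.09670 = 1930 W/m

Q' = 1930 W/m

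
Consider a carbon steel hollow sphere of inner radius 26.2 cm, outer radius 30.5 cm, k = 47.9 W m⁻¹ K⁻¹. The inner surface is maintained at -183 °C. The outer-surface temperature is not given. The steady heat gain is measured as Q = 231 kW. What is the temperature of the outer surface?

Series resistances:
  R_carbon steel = (1/0.262 − 1/0.305)/(4πk) = 0.5381/(4π·47.9) = 8.940×10^-4 K/W
ΣR = 8.940×10^-4 K/W
ΔT = Q·ΣR = 2.31×10^5 × 8.940×10^-4 = 206.5 K
Heat flows inward, so T_out = T_in + ΔT = -183 + 206.5 = 23.5 °C

T_out = 23.5 °C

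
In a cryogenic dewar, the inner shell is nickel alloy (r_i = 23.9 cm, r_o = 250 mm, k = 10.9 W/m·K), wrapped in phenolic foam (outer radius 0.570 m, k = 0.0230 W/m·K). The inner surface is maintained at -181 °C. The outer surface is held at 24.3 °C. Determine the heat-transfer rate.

Q = 26.4 W

Treat each layer as a resistance in series:
  R_nickel alloy = (1/0.239 − 1/0.250)/(4πk) = 0.1841/(4π·10.9) = 0.001344 K/W
  R_phenolic foam = (1/0.250 − 1/0.570)/(4πk) = 2.246/(4π·0.0230) = 7.770 K/W
ΣR = 0.001344 + 7.770 = 7.771 K/W
Q = ΔT/ΣR = (-181 °C − 24.3 °C)/7.771 = -26.4 W
(Negative Q ⇒ heat flows inward; heat gain = 26.4 W.)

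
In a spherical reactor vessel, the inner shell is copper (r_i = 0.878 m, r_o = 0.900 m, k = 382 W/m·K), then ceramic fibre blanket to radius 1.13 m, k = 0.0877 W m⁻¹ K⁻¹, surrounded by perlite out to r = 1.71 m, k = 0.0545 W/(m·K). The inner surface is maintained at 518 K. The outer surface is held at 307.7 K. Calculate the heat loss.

Q = 327 W

Series thermal resistances, inner to outer:
  R_copper = (1/0.878 − 1/0.900)/(4πk) = 0.02784/(4π·382) = 5.800×10^-6 K/W
  R_ceramic fibre blanket = (1/0.900 − 1/1.13)/(4πk) = 0.2262/(4π·0.0877) = 0.2052 K/W
  R_perlite = (1/1.13 − 1/1.71)/(4πk) = 0.3002/(4π·0.0545) = 0.4383 K/W
ΣR = 5.800×10^-6 + 0.2052 + 0.4383 = 0.6435 K/W
Q = ΔT/ΣR = (518 K − 307.7 K)/0.6435 = 327 W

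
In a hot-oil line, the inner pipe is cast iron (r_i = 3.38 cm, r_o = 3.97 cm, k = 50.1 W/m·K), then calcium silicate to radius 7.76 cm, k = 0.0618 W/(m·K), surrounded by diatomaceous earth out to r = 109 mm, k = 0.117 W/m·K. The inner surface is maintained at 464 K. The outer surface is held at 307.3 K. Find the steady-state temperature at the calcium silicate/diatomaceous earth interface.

T = 340.4 K

Resistance network (inner→outer):
  R'_cast iron = ln(0.0397/0.0338)/(2πk) = 0.1609/(2π·50.1) = 5.111×10^-4 m·K/W
  R'_calcium silicate = ln(0.0776/0.0397)/(2πk) = 0.6702/(2π·0.0618) = 1.726 m·K/W
  R'_diatomaceous earth = ln(0.109/0.0776)/(2πk) = 0.3398/(2π·0.117) = 0.4622 m·K/W
ΣR = 5.111×10^-4 + 1.726 + 0.4622 = 2.189 m·K/W
Q' = ΔT/ΣR = (464 K − 307.3 K)/2.189 = 71.59 W/m
From the inner boundary to the calcium silicate/diatomaceous earth interface, ΣR_partial = 1.727 m·K/W.
T_interface = T_in − Q'·ΣR_partial = 464 K − (71.59)(1.727) = 340.4 K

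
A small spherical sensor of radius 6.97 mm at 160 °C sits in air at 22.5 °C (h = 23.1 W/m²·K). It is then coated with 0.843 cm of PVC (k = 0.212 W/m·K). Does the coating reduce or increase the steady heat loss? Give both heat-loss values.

increases: 1.94 → 3.12 W

Critical radius for a sphere: r_cr = 2k/h = 0.0184 m = 1.84 cm.
Outer radius after coating: r₂ = 0.00697 + 0.00843 = 0.01540 m.
Since r₁ < r_cr and r₂ ≤ r_cr, the coating moves toward the maximum at r_cr — heat loss rises.
Bare: R = 1/(4πr₁²h) = 70.91 K/W; Q = 137.5/70.91 = 1.94 W.
Coated: R = R_cond + R_conv = 44.01 K/W; Q = 137.5/44.01 = 3.12 W.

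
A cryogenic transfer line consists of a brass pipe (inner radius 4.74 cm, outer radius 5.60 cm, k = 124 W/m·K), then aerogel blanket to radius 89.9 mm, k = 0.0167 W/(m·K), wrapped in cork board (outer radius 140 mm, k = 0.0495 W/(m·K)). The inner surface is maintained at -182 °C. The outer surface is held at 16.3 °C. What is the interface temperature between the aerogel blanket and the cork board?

Series thermal resistances, inner to outer:
  R'_brass = ln(0.0560/0.0474)/(2πk) = 0.1667/(2π·124) = 2.140×10^-4 m·K/W
  R'_aerogel blanket = ln(0.0899/0.0560)/(2πk) = 0.4733/(2π·0.0167) = 4.511 m·K/W
  R'_cork board = ln(0.140/0.0899)/(2πk) = 0.4429/(2π·0.0495) = 1.424 m·K/W
ΣR = 2.140×10^-4 + 4.511 + 1.424 = 5.935 m·K/W
Q' = ΔT/ΣR = (-182 °C − 16.3 °C)/5.935 = -33.41 W/m
From the inner boundary to the aerogel blanket/cork board interface, ΣR_partial = 4.511 m·K/W.
T_interface = T_in − Q'·ΣR_partial = -182 °C − (-33.41)(4.511) = -31.3 °C

T = -31.3 °C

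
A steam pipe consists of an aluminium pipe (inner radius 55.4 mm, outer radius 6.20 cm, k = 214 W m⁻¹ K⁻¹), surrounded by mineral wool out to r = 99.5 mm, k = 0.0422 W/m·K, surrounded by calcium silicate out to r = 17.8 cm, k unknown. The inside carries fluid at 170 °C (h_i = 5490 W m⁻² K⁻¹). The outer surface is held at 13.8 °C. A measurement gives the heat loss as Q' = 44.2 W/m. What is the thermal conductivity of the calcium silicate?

ΣR = ΔT/Q' = |170 − 13.8|/44.2 = 3.534 m·K/W
Known resistances:
  R'_conv,in = 1/(2πr h) = 1/(2π·0.0554·5490) = 5.233×10^-4 m·K/W
  R'_aluminium = ln(0.0620/0.0554)/(2πk) = 0.1126/(2π·214) = 8.371×10^-5 m·K/W
  R'_mineral wool = ln(0.0995/0.0620)/(2πk) = 0.4730/(2π·0.0422) = 1.784 m·K/W
R_calcium silicate = ΣR − ΣR_known = 3.534 − 1.785 = 1.749 m·K/W
ln(r₂/r₁)/(2πk) = 1.749 ⇒ k = 0.5816/(2π·1.749) = 0.0529 W/m·K

k = 0.0529 W/m·K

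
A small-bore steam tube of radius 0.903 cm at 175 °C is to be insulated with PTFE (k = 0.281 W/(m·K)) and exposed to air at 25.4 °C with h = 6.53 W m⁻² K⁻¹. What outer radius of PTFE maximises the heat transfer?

For a cylinder, r_cr = k_ins/h = 0.281/6.53 = 0.0430 m = 4.30 cm

r_cr = 4.30 cm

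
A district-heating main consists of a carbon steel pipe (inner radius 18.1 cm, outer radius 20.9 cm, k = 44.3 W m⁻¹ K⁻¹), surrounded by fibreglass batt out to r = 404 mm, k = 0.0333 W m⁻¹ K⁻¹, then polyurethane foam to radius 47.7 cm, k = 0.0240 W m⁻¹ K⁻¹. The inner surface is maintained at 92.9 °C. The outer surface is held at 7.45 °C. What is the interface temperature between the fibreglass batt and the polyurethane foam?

Treat each layer as a resistance in series:
  R'_carbon steel = ln(0.209/0.181)/(2πk) = 0.1438/(2π·44.3) = 5.168×10^-4 m·K/W
  R'_fibreglass batt = ln(0.404/0.209)/(2πk) = 0.6591/(2π·0.0333) = 3.150 m·K/W
  R'_polyurethane foam = ln(0.477/0.404)/(2πk) = 0.1661/(2π·0.0240) = 1.101 m·K/W
ΣR = 5.168×10^-4 + 3.150 + 1.101 = 4.252 m·K/W
Q' = ΔT/ΣR = (92.9 °C − 7.45 °C)/4.252 = 20.10 W/m
From the inner boundary to the fibreglass batt/polyurethane foam interface, ΣR_partial = 3.151 m·K/W.
T_interface = T_in − Q'·ΣR_partial = 92.9 °C − (20.10)(3.151) = 29.6 °C

T = 29.6 °C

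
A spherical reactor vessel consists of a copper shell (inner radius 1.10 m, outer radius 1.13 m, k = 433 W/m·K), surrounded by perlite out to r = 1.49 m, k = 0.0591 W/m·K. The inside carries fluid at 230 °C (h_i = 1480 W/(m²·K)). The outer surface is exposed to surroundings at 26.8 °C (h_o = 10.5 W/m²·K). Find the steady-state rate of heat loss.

Q = 697 W

Resistance network (inner→outer):
  R_conv,in = 1/(4πr²h) = 1/(4π·1.10²·1480) = 4.444×10^-5 K/W
  R_copper = (1/1.10 − 1/1.13)/(4πk) = 0.02414/(4π·433) = 4.436×10^-6 K/W
  R_perlite = (1/1.13 − 1/1.49)/(4πk) = 0.2138/(4π·0.0591) = 0.2879 K/W
  R_conv,out = 1/(4πr²h) = 1/(4π·1.49²·10.5) = 0.003414 K/W
ΣR = 4.444×10^-5 + 4.436×10^-6 + 0.2879 + 0.003414 = 0.2914 K/W
Q = ΔT/ΣR = (230 °C − 26.8 °C)/0.2914 = 697 W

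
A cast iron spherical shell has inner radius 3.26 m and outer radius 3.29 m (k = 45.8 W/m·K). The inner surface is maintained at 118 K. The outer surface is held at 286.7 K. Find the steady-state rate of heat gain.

Q = 3.47×10^7 W

Q = 4πk·ΔT/(1/r₁ − 1/r₂) = 4π × 45.8 × 168.7 / (1/3.26 − 1/3.29) = 3.47×10^7 W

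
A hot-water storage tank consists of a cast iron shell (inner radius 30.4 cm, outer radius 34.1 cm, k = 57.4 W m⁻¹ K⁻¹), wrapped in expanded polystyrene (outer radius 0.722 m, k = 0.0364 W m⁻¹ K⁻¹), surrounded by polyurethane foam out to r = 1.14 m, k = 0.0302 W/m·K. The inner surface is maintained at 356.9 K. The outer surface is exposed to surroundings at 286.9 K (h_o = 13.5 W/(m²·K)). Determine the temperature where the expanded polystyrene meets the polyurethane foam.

Resistance network (inner→outer):
  R_cast iron = (1/0.304 − 1/0.341)/(4πk) = 0.3569/(4π·57.4) = 4.948×10^-4 K/W
  R_expanded polystyrene = (1/0.341 − 1/0.722)/(4πk) = 1.548/(4π·0.0364) = 3.383 K/W
  R_polyurethane foam = (1/0.722 − 1/1.14)/(4πk) = 0.5078/(4π·0.0302) = 1.338 K/W
  R_conv,out = 1/(4πr²h) = 1/(4π·1.14²·13.5) = 0.004536 K/W
ΣR = 4.948×10^-4 + 3.383 + 1.338 + 0.004536 = 4.726 K/W
Q = ΔT/ΣR = (356.9 K − 286.9 K)/4.726 = 14.81 W
From the inner boundary to the expanded polystyrene/polyurethane foam interface, ΣR_partial = 3.383 K/W.
T_interface = T_in − Q·ΣR_partial = 356.9 K − (14.81)(3.383) = 306.8 K

T = 306.8 K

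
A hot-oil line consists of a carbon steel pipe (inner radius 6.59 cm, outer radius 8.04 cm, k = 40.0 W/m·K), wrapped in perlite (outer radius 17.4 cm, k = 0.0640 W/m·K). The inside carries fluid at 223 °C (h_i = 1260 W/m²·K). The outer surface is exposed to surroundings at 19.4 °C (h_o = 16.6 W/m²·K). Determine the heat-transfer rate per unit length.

Resistance network (inner→outer):
  R'_conv,in = 1/(2πr h) = 1/(2π·0.0659·1260) = 0.001917 m·K/W
  R'_carbon steel = ln(0.0804/0.0659)/(2πk) = 0.1989/(2π·40.0) = 7.913×10^-4 m·K/W
  R'_perlite = ln(0.174/0.0804)/(2πk) = 0.7720/(2π·0.0640) = 1.920 m·K/W
  R'_conv,out = 1/(2πr h) = 1/(2π·0.174·16.6) = 0.05510 m·K/W
ΣR = 0.001917 + 7.913×10^-4 + 1.920 + 0.05510 = 1.978 m·K/W
Q' = ΔT/ΣR = (223 °C − 19.4 °C)/1.978 = 103 W/m

Q' = 103 W/m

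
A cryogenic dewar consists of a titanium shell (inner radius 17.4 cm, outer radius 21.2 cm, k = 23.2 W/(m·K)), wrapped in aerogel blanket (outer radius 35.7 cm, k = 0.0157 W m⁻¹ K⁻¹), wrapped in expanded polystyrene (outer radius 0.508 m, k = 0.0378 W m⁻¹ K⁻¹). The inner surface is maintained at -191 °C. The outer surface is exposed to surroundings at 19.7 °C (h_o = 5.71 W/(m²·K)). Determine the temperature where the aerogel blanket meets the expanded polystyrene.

Resistance network (inner→outer):
  R_titanium = (1/0.174 − 1/0.212)/(4πk) = 1.030/(4π·23.2) = 0.003533 K/W
  R_aerogel blanket = (1/0.212 − 1/0.357)/(4πk) = 1.916/(4π·0.0157) = 9.711 K/W
  R_expanded polystyrene = (1/0.357 − 1/0.508)/(4πk) = 0.8326/(4π·0.0378) = 1.753 K/W
  R_conv,out = 1/(4πr²h) = 1/(4π·0.508²·5.71) = 0.05400 K/W
ΣR = 0.003533 + 9.711 + 1.753 + 0.05400 = 11.52 K/W
Q = ΔT/ΣR = (-191 °C − 19.7 °C)/11.52 = -18.29 W
From the inner boundary to the aerogel blanket/expanded polystyrene interface, ΣR_partial = 9.715 K/W.
T_interface = T_in − Q·ΣR_partial = -191 °C − (-18.29)(9.715) = -13.3 °C

T = -13.3 °C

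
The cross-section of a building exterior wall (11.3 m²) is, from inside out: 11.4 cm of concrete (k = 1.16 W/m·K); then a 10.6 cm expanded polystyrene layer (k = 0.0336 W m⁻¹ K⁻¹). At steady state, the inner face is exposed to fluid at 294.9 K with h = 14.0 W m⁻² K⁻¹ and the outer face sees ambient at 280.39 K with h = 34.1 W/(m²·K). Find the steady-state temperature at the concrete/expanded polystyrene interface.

T = 294.2 K

Treat each layer as a resistance in series:
  R_conv,in = 1/(hA) = 1/(14.0·11.3) = 0.006321 K/W
  R_concrete = L/(kA) = 0.114/(1.16·11.3) = 0.008697 K/W
  R_expanded polystyrene = L/(kA) = 0.106/(0.0336·11.3) = 0.2792 K/W
  R_conv,out = 1/(hA) = 1/(34.1·11.3) = 0.002595 K/W
ΣR = 0.006321 + 0.008697 + 0.2792 + 0.002595 = 0.2968 K/W
Q = ΔT/ΣR = (294.9 K − 280.39 K)/0.2968 = 48.89 W
From the inner boundary to the concrete/expanded polystyrene interface, ΣR_partial = 0.01502 K/W.
T_interface = T_in − Q·ΣR_partial = 294.9 K − (48.89)(0.01502) = 294.2 K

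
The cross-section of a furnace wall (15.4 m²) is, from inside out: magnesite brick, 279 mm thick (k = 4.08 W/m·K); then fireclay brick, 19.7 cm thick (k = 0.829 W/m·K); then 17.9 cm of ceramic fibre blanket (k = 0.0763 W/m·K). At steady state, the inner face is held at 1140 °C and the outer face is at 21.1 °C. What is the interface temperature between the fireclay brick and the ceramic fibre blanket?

T = 1011 °C

Series thermal resistances, inner to outer:
  R_magnesite brick = L/(kA) = 0.279/(4.08·15.4) = 0.004440 K/W
  R_fireclay brick = L/(kA) = 0.197/(0.829·15.4) = 0.01543 K/W
  R_ceramic fibre blanket = L/(kA) = 0.179/(0.0763·15.4) = 0.1523 K/W
ΣR = 0.004440 + 0.01543 + 0.1523 = 0.1722 K/W
Q = ΔT/ΣR = (1140 °C − 21.1 °C)/0.1722 = 6498 W
From the inner boundary to the fireclay brick/ceramic fibre blanket interface, ΣR_partial = 0.01987 K/W.
T_interface = T_in − Q·ΣR_partial = 1140 °C − (6498)(0.01987) = 1011 °C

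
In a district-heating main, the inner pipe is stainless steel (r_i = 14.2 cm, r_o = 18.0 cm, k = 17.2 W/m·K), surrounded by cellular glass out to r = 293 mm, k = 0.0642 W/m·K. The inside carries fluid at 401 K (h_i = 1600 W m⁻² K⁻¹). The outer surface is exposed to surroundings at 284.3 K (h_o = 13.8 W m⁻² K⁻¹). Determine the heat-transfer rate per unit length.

Resistance network (inner→outer):
  R'_conv,in = 1/(2πr h) = 1/(2π·0.142·1600) = 7.005×10^-4 m·K/W
  R'_stainless steel = ln(0.180/0.142)/(2πk) = 0.2371/(2π·17.2) = 0.002194 m·K/W
  R'_cellular glass = ln(0.293/0.180)/(2πk) = 0.4872/(2π·0.0642) = 1.208 m·K/W
  R'_conv,out = 1/(2πr h) = 1/(2π·0.293·13.8) = 0.03936 m·K/W
ΣR = 7.005×10^-4 + 0.002194 + 1.208 + 0.03936 = 1.250 m·K/W
Q' = ΔT/ΣR = (401 K − 284.3 K)/1.250 = 93.4 W/m

Q' = 93.4 W/m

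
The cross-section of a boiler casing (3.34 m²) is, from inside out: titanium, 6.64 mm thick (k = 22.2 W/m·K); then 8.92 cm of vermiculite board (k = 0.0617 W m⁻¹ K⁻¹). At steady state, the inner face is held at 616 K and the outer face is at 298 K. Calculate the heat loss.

Series thermal resistances, inner to outer:
  R_titanium = L/(kA) = 0.00664/(22.2·3.34) = 8.955×10^-5 K/W
  R_vermiculite board = L/(kA) = 0.0892/(0.0617·3.34) = 0.4328 K/W
ΣR = 8.955×10^-5 + 0.4328 = 0.4329 K/W
Q = ΔT/ΣR = (616 K − 298 K)/0.4329 = 735 W

Q = 735 W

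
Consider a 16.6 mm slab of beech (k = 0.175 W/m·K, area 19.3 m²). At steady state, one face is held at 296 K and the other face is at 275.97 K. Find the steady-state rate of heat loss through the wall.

Q = 4080 W

Q = kA·ΔT/L = 0.175 × 19.3 × |296 K − 275.97 K| / 0.0166 = 4080 W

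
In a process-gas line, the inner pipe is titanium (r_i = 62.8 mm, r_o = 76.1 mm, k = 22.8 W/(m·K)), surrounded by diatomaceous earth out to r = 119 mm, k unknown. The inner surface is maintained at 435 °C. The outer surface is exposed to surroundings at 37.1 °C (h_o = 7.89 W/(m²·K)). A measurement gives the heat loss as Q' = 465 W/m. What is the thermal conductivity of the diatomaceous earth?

ΣR = ΔT/Q' = |435 − 37.1|/465 = 0.8557 m·K/W
Known resistances:
  R'_titanium = ln(0.0761/0.0628)/(2πk) = 0.1921/(2π·22.8) = 0.001341 m·K/W
  R'_conv,out = 1/(2πr h) = 1/(2π·0.119·7.89) = 0.1695 m·K/W
R_diatomaceous earth = ΣR − ΣR_known = 0.8557 − 0.1708 = 0.6849 m·K/W
ln(r₂/r₁)/(2πk) = 0.6849 ⇒ k = 0.4471/(2π·0.6849) = 0.104 W/m·K

k = 0.104 W/m·K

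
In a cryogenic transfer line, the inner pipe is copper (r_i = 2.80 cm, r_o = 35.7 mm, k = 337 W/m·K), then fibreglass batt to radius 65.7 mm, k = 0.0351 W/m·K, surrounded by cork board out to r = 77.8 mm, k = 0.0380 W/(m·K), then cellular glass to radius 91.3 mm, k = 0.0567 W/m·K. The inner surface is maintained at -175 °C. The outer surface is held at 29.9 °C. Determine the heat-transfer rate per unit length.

Q' = 52.2 W/m

Series thermal resistances, inner to outer:
  R'_copper = ln(0.0357/0.0280)/(2πk) = 0.2429/(2π·337) = 1.147×10^-4 m·K/W
  R'_fibreglass batt = ln(0.0657/0.0357)/(2πk) = 0.6099/(2π·0.0351) = 2.766 m·K/W
  R'_cork board = ln(0.0778/0.0657)/(2πk) = 0.1690/(2π·0.0380) = 0.7080 m·K/W
  R'_cellular glass = ln(0.0913/0.0778)/(2πk) = 0.1600/(2π·0.0567) = 0.4491 m·K/W
ΣR = 1.147×10^-4 + 2.766 + 0.7080 + 0.4491 = 3.923 m·K/W
Q' = ΔT/ΣR = (-175 °C − 29.9 °C)/3.923 = -52.2 W/m
(Negative Q' ⇒ heat flows inward; heat gain = 52.2 W/m.)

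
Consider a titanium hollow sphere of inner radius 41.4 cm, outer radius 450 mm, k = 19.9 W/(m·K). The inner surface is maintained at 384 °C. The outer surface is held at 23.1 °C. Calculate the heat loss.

Q = 467 kW

Q = 4πk·ΔT/(1/r₁ − 1/r₂) = 4π × 19.9 × 360.9 / (1/0.414 − 1/0.450) = 4.67×10^5 W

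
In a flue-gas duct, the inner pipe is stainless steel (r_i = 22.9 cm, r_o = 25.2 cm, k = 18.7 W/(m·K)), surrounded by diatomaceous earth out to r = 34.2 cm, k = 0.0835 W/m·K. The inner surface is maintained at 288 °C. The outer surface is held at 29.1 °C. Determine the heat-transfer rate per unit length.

Resistance network (inner→outer):
  R'_stainless steel = ln(0.252/0.229)/(2πk) = 0.09571/(2π·18.7) = 8.146×10^-4 m·K/W
  R'_diatomaceous earth = ln(0.342/0.252)/(2πk) = 0.3054/(2π·0.0835) = 0.5821 m·K/W
ΣR = 8.146×10^-4 + 0.5821 = 0.5829 m·K/W
Q' = ΔT/ΣR = (288 °C − 29.1 °C)/0.5829 = 444 W/m

Q' = 444 W/m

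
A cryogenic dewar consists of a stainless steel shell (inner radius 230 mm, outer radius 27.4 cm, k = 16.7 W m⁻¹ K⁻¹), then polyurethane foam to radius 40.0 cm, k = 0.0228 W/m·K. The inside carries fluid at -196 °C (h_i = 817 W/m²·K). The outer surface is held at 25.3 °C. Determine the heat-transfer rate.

Resistance network (inner→outer):
  R_conv,in = 1/(4πr²h) = 1/(4π·0.230²·817) = 0.001841 K/W
  R_stainless steel = (1/0.230 − 1/0.274)/(4πk) = 0.6982/(4π·16.7) = 0.003327 K/W
  R_polyurethane foam = (1/0.274 − 1/0.400)/(4πk) = 1.150/(4π·0.0228) = 4.013 K/W
ΣR = 0.001841 + 0.003327 + 4.013 = 4.018 K/W
Q = ΔT/ΣR = (-196 °C − 25.3 °C)/4.018 = -55.1 W
(Negative Q ⇒ heat flows inward; heat gain = 55.1 W.)

Q = 55.1 W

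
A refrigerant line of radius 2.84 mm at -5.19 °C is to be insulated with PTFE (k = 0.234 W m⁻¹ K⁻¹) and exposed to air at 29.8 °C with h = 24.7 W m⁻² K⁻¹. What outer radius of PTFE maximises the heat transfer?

r_cr = 0.947 cm

For a cylinder, r_cr = k_ins/h = 0.234/24.7 = 0.00947 m = 0.947 cm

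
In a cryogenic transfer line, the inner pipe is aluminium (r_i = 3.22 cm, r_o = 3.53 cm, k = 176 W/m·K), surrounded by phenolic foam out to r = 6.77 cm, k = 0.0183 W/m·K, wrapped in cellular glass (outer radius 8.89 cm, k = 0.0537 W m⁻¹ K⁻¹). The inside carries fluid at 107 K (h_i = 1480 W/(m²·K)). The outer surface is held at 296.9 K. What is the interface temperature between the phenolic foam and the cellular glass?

T = 273.2 K

Treat each layer as a resistance in series:
  R'_conv,in = 1/(2πr h) = 1/(2π·0.0322·1480) = 0.003340 m·K/W
  R'_aluminium = ln(0.0353/0.0322)/(2πk) = 0.09192/(2π·176) = 8.312×10^-5 m·K/W
  R'_phenolic foam = ln(0.0677/0.0353)/(2πk) = 0.6512/(2π·0.0183) = 5.664 m·K/W
  R'_cellular glass = ln(0.0889/0.0677)/(2πk) = 0.2724/(2π·0.0537) = 0.8074 m·K/W
ΣR = 0.003340 + 8.312×10^-5 + 5.664 + 0.8074 = 6.475 m·K/W
Q' = ΔT/ΣR = (107 K − 296.9 K)/6.475 = -29.33 W/m
From the inner boundary to the phenolic foam/cellular glass interface, ΣR_partial = 5.667 m·K/W.
T_interface = T_in − Q'·ΣR_partial = 107 K − (-29.33)(5.667) = 273.2 K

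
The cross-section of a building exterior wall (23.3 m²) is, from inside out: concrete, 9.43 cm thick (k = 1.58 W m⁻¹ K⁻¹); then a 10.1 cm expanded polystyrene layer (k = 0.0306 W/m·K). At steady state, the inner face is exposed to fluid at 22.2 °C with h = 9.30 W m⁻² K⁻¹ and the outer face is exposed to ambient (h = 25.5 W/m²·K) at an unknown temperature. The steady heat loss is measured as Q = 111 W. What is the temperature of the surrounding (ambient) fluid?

T_out = 5.49 °C

Sum the resistances:
  R_conv,in = 1/(hA) = 1/(9.30·23.3) = 0.004615 K/W
  R_concrete = L/(kA) = 0.0943/(1.58·23.3) = 0.002562 K/W
  R_expanded polystyrene = L/(kA) = 0.101/(0.0306·23.3) = 0.1417 K/W
  R_conv,out = 1/(hA) = 1/(25.5·23.3) = 0.001683 K/W
ΣR = 0.1505 K/W
ΔT = Q·ΣR = 111 × 0.1505 = 16.71 K
Heat flows outward, so T_out = T_in − ΔT = 22.2 − 16.71 = 5.49 °C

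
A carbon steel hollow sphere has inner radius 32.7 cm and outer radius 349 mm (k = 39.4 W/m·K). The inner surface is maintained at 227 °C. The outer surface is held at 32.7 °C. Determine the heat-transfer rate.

Q = 4πk·ΔT/(1/r₁ − 1/r₂) = 4π × 39.4 × 194.3 / (1/0.327 − 1/0.349) = 4.99×10^5 W

Q = 4.99×10^5 W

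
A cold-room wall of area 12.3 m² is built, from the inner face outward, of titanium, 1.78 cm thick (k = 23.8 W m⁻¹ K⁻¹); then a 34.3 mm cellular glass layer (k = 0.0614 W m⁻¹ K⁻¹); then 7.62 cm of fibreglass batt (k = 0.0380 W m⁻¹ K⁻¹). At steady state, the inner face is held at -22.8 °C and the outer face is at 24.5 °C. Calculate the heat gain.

Series thermal resistances, inner to outer:
  R_titanium = L/(kA) = 0.0178/(23.8·12.3) = 6.080×10^-5 K/W
  R_cellular glass = L/(kA) = 0.0343/(0.0614·12.3) = 0.04542 K/W
  R_fibreglass batt = L/(kA) = 0.0762/(0.0380·12.3) = 0.1630 K/W
ΣR = 6.080×10^-5 + 0.04542 + 0.1630 = 0.2085 K/W
Q = ΔT/ΣR = (-22.8 °C − 24.5 °C)/0.2085 = -227 W
(Negative Q ⇒ heat flows inward; heat gain = 227 W.)

Q = 227 W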